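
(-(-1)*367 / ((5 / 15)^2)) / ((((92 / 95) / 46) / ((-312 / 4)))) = -12237615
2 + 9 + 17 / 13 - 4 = 108 / 13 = 8.31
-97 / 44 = -2.20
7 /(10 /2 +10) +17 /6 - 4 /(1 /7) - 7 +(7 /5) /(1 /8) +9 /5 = -187 /10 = -18.70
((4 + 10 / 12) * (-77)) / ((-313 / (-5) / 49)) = -547085 / 1878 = -291.31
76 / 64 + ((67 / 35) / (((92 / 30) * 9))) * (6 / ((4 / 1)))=3327 / 2576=1.29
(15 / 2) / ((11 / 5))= 75 / 22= 3.41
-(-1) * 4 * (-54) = -216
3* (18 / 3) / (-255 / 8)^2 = 128 / 7225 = 0.02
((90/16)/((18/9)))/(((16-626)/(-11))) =99/1952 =0.05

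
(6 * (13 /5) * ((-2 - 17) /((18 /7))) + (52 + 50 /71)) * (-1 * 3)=66629 /355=187.69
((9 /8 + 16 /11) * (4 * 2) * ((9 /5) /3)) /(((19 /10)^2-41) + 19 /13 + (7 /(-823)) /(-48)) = -1748644560 /5074036627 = -0.34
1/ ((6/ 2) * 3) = 1/ 9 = 0.11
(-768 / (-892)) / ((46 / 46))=192 / 223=0.86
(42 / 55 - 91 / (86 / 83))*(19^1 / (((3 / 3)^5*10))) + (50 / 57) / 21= -9363270629 / 56618100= -165.38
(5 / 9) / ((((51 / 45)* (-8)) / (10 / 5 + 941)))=-23575 / 408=-57.78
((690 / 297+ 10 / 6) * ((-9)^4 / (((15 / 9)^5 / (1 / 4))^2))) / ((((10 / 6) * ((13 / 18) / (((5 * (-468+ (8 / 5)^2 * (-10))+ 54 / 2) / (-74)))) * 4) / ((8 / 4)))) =224129339034813 / 1653437500000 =135.55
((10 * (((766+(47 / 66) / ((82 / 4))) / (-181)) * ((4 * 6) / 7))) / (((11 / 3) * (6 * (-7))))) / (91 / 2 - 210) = -82915600 / 14475706861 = -0.01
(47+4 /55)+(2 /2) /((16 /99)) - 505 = -397531 /880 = -451.74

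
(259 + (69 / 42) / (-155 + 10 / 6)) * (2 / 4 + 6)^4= 2071158037 / 4480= 462312.06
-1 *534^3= -152273304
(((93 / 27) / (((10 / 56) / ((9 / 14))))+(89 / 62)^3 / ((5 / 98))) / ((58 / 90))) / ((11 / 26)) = 4906002933 / 19006658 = 258.12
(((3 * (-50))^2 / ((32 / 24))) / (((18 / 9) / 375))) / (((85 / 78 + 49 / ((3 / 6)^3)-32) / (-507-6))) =-25321359375 / 5633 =-4495181.85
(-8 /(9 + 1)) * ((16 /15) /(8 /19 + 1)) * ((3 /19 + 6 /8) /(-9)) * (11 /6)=2024 /18225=0.11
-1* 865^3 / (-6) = 647214625 / 6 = 107869104.17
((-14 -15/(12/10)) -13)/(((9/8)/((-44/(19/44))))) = 611776/171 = 3577.64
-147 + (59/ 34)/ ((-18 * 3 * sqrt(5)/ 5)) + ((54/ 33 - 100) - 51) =-3260/ 11 - 59 * sqrt(5)/ 1836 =-296.44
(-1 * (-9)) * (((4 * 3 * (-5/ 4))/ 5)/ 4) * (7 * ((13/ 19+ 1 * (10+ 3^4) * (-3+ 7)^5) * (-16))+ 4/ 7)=9369533115/ 133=70447617.41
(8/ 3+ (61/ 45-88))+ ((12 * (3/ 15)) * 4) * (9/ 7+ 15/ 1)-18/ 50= 113408/ 1575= 72.01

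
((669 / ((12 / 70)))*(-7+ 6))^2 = 60918025 / 4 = 15229506.25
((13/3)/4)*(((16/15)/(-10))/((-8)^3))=0.00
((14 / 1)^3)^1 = 2744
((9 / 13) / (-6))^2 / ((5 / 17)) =153 / 3380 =0.05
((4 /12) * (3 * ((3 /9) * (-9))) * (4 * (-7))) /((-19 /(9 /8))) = -189 /38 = -4.97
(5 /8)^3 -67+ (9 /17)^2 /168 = -69142389 /1035776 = -66.75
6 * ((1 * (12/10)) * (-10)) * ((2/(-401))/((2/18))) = 1296/401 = 3.23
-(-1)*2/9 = 2/9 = 0.22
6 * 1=6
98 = 98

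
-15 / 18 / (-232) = 5 / 1392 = 0.00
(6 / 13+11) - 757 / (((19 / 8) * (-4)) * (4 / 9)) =94231 / 494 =190.75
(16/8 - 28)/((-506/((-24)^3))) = -179712/253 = -710.32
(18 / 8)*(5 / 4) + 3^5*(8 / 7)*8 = 249147 / 112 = 2224.53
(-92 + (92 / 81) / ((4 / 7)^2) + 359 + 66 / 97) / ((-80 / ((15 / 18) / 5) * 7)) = -8521979 / 105598080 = -0.08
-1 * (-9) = 9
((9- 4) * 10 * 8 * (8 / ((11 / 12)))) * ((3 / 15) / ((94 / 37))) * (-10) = -2748.16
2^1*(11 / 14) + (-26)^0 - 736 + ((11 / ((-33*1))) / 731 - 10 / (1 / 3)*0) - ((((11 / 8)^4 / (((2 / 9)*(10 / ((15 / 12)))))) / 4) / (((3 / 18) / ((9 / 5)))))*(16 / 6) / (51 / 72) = -118503478549 / 157194240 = -753.87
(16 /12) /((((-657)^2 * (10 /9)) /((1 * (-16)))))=-32 /719415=-0.00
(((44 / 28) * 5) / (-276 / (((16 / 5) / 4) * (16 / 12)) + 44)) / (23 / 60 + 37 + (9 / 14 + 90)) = -13200 / 46189289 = -0.00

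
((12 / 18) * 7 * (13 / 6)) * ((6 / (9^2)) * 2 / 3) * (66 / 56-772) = -280579 / 729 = -384.88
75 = 75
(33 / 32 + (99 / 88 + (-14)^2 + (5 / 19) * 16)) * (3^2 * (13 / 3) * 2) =4798521 / 304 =15784.61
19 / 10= 1.90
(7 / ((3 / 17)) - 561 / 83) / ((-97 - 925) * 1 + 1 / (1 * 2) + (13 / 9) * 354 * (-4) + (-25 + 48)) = -16388 / 1515829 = -0.01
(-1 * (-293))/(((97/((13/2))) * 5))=3809/970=3.93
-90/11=-8.18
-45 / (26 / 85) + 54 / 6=-3591 / 26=-138.12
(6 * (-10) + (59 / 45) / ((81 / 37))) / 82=-0.72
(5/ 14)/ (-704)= -5/ 9856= -0.00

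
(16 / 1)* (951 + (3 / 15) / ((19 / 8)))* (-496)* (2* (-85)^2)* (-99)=205152717242880 / 19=10797511433835.79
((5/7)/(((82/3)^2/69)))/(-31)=-3105/1459108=-0.00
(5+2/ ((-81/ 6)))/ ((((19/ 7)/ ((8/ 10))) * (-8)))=-917/ 5130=-0.18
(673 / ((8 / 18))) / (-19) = -6057 / 76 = -79.70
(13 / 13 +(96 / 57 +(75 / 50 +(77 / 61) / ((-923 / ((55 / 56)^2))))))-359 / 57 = -3041357827 / 1437753408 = -2.12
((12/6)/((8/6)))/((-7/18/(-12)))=324/7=46.29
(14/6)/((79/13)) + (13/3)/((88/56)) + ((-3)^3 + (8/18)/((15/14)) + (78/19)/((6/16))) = -27854009/2228985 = -12.50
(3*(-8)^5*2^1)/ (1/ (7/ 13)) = -1376256/ 13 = -105865.85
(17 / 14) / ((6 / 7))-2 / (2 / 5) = -43 / 12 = -3.58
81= 81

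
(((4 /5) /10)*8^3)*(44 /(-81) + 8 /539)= -23621632 /1091475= -21.64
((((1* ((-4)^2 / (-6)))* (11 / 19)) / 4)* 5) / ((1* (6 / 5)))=-275 / 171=-1.61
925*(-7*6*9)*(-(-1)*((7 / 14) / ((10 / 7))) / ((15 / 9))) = -73426.50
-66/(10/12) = -396/5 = -79.20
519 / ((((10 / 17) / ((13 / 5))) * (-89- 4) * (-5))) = 38233 / 7750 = 4.93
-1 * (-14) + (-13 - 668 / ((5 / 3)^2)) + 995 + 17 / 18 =340409 / 450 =756.46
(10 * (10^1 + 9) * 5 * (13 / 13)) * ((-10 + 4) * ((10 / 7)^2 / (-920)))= 14250 / 1127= 12.64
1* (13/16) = 13/16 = 0.81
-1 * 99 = -99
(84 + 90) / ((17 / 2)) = 348 / 17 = 20.47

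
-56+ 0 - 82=-138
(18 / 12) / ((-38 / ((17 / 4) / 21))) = -17 / 2128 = -0.01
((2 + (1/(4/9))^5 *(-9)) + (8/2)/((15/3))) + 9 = -2596789/5120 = -507.19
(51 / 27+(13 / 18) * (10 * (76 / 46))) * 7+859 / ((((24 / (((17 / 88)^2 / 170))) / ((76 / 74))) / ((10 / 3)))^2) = 236762289209268245 / 2447185970921472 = 96.75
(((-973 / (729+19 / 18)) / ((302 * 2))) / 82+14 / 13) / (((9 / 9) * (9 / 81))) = 41002364655 / 4230508412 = 9.69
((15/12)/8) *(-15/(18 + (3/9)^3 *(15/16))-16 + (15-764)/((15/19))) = -37613587/249312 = -150.87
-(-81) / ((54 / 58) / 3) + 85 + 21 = 367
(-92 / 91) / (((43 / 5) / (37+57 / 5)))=-22264 / 3913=-5.69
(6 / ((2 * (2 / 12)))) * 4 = 72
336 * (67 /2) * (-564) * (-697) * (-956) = -4230131407488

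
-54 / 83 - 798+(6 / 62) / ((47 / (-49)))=-96593817 / 120931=-798.75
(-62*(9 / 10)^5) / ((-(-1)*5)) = -1830519 / 250000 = -7.32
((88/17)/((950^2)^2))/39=11/67502205468750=0.00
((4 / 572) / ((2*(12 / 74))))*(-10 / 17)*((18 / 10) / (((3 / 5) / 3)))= -555 / 4862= -0.11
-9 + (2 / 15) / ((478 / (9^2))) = -10728 / 1195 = -8.98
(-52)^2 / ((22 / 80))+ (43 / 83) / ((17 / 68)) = 8979172 / 913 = 9834.80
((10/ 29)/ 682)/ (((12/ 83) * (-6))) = -415/ 712008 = -0.00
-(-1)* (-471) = -471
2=2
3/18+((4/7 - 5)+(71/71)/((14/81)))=32/21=1.52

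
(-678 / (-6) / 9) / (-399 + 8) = -113 / 3519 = -0.03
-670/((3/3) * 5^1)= -134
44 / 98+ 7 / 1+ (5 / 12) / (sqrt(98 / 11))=5 *sqrt(22) / 168+ 365 / 49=7.59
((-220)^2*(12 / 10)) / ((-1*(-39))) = 19360 / 13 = 1489.23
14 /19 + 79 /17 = 1739 /323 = 5.38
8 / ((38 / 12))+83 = 1625 / 19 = 85.53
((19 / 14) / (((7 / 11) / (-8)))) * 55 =-45980 / 49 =-938.37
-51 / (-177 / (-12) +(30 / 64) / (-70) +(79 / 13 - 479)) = 17472 / 156967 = 0.11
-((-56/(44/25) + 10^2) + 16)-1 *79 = -1795/11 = -163.18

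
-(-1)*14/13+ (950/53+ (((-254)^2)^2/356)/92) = 179266456973/1410383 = 127104.81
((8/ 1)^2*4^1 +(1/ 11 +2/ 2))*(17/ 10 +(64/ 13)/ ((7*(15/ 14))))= 1299466/ 2145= 605.81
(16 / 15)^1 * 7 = 112 / 15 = 7.47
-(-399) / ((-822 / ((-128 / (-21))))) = -2.96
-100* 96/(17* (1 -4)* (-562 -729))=-3200/21947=-0.15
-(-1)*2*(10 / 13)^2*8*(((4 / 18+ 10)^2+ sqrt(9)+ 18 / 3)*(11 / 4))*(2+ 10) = 161796800 / 4563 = 35458.43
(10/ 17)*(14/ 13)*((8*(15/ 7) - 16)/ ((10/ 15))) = 240/ 221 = 1.09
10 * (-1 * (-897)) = 8970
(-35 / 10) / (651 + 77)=-1 / 208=-0.00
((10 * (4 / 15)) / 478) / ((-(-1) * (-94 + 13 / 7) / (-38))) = 1064 / 462465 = 0.00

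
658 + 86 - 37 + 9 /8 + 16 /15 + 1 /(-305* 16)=10382563 /14640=709.19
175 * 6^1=1050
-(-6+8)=-2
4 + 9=13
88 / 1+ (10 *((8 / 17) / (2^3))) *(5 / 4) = 3017 / 34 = 88.74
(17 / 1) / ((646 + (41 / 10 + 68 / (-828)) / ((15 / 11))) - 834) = -527850 / 5745913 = -0.09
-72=-72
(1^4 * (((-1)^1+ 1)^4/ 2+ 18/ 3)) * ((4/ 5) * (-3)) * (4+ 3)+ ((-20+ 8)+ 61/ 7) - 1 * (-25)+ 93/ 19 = -49337/ 665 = -74.19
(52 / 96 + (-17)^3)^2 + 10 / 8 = 24132248.13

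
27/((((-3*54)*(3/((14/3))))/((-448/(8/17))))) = 6664/27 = 246.81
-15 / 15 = -1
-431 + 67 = -364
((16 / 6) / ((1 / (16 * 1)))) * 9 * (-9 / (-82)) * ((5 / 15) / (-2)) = -7.02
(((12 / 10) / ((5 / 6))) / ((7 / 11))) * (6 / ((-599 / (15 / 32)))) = -891 / 83860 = -0.01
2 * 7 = 14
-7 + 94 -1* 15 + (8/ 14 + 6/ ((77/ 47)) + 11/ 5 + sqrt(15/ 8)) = sqrt(30)/ 4 + 30197/ 385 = 79.80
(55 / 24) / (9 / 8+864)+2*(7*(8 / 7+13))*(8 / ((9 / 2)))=7308631 / 20763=352.00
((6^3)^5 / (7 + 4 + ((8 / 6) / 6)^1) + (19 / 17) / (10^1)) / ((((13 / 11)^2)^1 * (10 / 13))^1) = 87045346194787079 / 2232100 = 38997063838.89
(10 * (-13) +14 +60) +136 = 80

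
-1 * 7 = -7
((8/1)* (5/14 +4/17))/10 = 282/595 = 0.47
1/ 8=0.12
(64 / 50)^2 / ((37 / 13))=13312 / 23125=0.58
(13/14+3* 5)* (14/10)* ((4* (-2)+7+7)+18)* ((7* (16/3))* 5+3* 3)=523604/5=104720.80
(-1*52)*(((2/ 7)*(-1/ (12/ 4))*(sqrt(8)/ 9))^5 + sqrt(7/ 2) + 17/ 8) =-207.78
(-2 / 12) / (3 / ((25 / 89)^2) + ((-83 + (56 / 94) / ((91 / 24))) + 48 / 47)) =381875 / 100358592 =0.00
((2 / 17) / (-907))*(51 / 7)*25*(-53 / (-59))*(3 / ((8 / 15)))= -0.12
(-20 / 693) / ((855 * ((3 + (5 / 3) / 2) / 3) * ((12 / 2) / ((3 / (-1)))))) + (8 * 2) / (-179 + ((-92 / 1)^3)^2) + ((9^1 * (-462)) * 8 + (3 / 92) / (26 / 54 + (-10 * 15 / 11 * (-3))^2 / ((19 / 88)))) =-62868475925649420826625198941 / 1889985448489760856525060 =-33264.00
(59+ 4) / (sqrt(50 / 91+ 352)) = 21*sqrt(2919462) / 10694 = 3.36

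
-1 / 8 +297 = 2375 / 8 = 296.88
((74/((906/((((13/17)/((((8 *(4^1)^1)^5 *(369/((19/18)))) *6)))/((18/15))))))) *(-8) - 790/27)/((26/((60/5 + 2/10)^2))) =-168174983151526274251/1004041704560394240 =-167.50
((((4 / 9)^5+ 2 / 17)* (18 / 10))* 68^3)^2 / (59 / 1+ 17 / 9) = 1570408702364422144 / 16381668825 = 95863780.37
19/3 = 6.33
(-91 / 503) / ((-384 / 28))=637 / 48288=0.01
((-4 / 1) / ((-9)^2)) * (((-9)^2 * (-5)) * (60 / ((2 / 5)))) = 3000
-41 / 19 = -2.16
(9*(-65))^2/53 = 342225/53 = 6457.08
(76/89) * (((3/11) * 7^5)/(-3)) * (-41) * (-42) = -2199565704/979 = -2246747.40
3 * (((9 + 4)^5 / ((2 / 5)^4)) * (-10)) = -3480871875 / 8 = -435108984.38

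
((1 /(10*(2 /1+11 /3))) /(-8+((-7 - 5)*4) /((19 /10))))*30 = -171 /10744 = -0.02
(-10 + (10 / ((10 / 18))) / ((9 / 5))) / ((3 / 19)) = 0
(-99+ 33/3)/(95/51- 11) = 2244/233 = 9.63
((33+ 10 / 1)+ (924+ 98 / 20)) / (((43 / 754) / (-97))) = -355414111 / 215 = -1653088.89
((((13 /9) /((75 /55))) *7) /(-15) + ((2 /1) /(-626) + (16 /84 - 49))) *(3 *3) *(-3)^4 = -1968878169 /54775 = -35944.83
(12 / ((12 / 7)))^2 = 49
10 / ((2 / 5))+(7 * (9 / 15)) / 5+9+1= 896 / 25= 35.84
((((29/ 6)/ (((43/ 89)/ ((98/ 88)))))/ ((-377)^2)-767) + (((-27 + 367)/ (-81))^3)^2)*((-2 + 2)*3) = 0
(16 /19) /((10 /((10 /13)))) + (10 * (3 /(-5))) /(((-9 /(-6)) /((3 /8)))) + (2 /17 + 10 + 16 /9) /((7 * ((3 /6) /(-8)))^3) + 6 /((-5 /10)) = -155.49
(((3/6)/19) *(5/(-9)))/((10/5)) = -5/684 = -0.01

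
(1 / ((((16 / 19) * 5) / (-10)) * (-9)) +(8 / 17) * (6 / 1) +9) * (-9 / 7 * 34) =-14795 / 28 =-528.39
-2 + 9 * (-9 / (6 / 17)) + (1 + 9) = -443 / 2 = -221.50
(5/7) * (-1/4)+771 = 21583/28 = 770.82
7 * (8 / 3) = 56 / 3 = 18.67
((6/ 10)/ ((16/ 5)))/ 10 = 3/ 160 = 0.02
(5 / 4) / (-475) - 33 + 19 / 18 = -109259 / 3420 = -31.95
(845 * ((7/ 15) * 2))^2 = 5597956/ 9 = 621995.11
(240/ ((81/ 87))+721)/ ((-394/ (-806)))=3550027/ 1773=2002.27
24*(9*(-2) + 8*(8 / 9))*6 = -1568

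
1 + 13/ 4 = 17/ 4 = 4.25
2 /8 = 1 /4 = 0.25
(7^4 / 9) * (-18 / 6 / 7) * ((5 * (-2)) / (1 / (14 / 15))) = 1067.11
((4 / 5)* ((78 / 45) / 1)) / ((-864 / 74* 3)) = -481 / 12150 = -0.04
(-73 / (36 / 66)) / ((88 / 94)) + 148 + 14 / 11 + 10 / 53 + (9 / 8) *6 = 185437 / 13992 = 13.25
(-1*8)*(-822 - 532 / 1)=10832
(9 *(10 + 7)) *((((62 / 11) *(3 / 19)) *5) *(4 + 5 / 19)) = 2902.42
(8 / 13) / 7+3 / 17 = 0.26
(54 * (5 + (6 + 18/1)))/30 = 261/5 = 52.20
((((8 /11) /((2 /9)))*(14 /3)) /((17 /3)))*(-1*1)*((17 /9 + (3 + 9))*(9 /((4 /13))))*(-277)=56715750 /187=303292.78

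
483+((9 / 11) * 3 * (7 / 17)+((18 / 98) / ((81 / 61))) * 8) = 40006166 / 82467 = 485.12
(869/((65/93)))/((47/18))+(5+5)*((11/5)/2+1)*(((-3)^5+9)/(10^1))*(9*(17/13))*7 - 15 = -40022.63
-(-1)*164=164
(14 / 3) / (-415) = -14 / 1245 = -0.01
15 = 15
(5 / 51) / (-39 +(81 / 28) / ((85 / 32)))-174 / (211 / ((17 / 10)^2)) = -1703298203 / 713929050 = -2.39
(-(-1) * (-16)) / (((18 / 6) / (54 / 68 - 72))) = 6456 / 17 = 379.76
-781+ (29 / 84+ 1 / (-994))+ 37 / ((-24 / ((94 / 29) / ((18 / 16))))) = -1222086155 / 1556604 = -785.10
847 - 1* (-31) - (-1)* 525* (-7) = -2797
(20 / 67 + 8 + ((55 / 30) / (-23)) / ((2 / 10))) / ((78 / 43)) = 3140849 / 721188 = 4.36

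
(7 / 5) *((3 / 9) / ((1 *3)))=7 / 45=0.16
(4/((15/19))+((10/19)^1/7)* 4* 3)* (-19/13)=-916/105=-8.72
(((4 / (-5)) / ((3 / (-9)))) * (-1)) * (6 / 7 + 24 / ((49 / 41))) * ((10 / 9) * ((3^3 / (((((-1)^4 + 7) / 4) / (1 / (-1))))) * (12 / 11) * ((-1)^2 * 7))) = 443232 / 77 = 5756.26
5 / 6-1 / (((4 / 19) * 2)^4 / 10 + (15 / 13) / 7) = -5.12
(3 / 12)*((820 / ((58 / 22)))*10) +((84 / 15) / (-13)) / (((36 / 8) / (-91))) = 1026118 / 1305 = 786.30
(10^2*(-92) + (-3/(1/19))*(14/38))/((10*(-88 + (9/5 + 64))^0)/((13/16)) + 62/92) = -5514158/7763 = -710.31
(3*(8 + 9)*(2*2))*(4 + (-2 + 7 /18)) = 1462 /3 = 487.33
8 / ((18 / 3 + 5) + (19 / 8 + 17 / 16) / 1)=128 / 231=0.55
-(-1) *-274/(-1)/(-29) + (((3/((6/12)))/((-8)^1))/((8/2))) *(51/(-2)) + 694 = 639701/928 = 689.33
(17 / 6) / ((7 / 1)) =17 / 42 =0.40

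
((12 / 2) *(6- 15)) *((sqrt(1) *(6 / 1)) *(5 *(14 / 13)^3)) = -4445280 / 2197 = -2023.34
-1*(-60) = 60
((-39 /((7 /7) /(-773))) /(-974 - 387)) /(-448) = 30147 /609728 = 0.05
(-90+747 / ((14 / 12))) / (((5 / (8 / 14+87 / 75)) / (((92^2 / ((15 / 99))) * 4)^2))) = 1456894416041754624 / 153125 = 9514412512925.74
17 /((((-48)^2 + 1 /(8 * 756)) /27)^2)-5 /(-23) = 981290653572101 /4465976287739927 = 0.22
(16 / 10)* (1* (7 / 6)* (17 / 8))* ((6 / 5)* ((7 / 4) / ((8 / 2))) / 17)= 49 / 400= 0.12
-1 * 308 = -308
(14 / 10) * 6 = 8.40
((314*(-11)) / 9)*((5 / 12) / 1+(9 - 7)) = -50083 / 54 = -927.46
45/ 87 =15/ 29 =0.52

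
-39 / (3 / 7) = -91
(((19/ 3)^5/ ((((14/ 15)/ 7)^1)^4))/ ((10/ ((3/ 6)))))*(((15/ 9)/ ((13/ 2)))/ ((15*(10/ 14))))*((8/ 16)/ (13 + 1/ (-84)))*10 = 14851.61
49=49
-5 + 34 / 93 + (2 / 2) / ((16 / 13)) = -5687 / 1488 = -3.82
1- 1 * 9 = -8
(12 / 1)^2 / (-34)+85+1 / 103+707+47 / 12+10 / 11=792.60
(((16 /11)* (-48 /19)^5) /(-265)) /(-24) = -169869312 /7217828585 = -0.02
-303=-303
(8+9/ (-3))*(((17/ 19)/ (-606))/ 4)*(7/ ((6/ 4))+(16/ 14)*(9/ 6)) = -5695/ 483588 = -0.01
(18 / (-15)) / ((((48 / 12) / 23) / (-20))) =138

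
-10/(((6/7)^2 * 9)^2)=-12005/52488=-0.23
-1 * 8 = -8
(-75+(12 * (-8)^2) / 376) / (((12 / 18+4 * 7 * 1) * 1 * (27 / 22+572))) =-113157 / 25486831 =-0.00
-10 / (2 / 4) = -20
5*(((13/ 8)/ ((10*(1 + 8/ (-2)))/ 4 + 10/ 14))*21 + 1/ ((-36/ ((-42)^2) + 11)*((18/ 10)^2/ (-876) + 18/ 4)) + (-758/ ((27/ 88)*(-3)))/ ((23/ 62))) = 11074.39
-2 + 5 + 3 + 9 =15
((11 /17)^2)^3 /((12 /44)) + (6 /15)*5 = 164312585 /72412707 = 2.27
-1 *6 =-6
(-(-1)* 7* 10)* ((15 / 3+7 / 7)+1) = 490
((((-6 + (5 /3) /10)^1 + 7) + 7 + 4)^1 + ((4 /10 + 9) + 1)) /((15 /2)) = 677 /225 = 3.01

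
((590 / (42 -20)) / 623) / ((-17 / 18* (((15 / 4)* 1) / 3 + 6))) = -21240 / 3378529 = -0.01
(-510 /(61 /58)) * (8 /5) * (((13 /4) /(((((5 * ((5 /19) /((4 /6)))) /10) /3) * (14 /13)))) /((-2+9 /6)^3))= 607880832 /2135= 284721.70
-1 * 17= -17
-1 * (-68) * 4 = 272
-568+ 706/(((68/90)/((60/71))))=267524/1207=221.64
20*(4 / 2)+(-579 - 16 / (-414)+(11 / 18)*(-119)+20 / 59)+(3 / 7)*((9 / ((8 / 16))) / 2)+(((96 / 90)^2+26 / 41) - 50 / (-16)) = -140810581931 / 233675400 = -602.59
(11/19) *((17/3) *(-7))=-1309/57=-22.96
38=38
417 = 417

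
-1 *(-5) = 5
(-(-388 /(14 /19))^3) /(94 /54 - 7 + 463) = 1352165207112 /4239137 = 318971.81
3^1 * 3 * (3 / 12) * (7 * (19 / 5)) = 1197 / 20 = 59.85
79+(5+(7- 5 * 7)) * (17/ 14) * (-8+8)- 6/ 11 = 863/ 11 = 78.45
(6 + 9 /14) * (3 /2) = 9.96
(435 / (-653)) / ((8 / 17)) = -7395 / 5224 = -1.42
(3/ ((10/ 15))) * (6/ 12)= 9/ 4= 2.25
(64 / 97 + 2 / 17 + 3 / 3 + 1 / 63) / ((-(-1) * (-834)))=-93151 / 43320879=-0.00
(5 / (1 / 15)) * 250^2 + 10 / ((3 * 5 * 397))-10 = 5582800592 / 1191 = 4687490.00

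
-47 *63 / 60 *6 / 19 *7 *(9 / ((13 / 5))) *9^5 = -11015177607 / 494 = -22297930.38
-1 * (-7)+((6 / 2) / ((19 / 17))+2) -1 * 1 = 203 / 19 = 10.68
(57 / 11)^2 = 3249 / 121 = 26.85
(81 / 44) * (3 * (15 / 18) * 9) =3645 / 88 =41.42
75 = 75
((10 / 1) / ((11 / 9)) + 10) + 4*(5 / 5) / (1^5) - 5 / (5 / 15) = 79 / 11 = 7.18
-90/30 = -3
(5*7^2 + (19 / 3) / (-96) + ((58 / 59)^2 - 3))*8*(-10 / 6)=-1217572345 / 375948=-3238.67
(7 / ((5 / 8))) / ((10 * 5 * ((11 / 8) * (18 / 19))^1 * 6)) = 1064 / 37125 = 0.03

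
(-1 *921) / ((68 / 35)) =-32235 / 68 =-474.04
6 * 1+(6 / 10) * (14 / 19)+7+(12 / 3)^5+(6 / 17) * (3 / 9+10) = 1681359 / 1615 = 1041.09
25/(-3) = -25/3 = -8.33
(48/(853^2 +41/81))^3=7346640384/25589403535735953231625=0.00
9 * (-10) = -90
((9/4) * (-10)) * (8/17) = -180/17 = -10.59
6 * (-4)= -24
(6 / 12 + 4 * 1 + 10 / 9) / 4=101 / 72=1.40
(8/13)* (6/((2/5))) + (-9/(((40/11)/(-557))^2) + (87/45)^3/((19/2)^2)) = -214044189570763/1013688000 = -211153.91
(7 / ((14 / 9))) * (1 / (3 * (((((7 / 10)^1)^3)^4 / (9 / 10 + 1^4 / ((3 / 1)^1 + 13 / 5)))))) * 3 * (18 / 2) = 305775000000000 / 96889010407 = 3155.93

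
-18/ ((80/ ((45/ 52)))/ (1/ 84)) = -27/ 11648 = -0.00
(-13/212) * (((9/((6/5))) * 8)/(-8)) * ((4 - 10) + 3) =-585/424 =-1.38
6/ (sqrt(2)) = 3*sqrt(2) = 4.24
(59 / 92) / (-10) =-59 / 920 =-0.06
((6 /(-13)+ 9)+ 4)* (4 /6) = 326 /39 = 8.36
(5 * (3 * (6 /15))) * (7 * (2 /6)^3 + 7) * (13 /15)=5096 /135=37.75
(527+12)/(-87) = -539/87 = -6.20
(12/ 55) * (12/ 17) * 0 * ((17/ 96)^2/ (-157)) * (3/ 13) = 0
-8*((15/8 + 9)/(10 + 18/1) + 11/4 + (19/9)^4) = -33804287/183708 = -184.01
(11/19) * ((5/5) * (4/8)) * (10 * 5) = 275/19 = 14.47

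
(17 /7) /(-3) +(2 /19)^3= -116435 /144039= -0.81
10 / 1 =10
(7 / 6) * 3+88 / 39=449 / 78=5.76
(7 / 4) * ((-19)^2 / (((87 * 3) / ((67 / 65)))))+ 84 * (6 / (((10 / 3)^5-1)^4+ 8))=16766930656434965199877621 / 6720280116551187097066740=2.49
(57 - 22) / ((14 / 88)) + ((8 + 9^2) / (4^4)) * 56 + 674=29231 / 32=913.47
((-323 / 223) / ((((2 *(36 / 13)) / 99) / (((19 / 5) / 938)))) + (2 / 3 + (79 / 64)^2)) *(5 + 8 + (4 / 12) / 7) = 1835910372269 / 67471165440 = 27.21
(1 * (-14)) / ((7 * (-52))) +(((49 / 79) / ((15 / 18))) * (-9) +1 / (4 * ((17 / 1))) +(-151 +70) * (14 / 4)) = -101313029 / 349180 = -290.15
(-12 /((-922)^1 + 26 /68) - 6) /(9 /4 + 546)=-250136 /22905885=-0.01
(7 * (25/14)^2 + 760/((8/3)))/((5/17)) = 1044.89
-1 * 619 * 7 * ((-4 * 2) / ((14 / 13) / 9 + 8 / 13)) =47159.16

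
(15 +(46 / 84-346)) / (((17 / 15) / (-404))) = 117796.55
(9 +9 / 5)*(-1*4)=-216 / 5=-43.20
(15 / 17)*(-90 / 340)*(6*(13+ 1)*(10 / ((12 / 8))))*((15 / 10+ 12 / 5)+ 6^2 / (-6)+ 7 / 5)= 26460 / 289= 91.56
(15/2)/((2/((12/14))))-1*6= -2.79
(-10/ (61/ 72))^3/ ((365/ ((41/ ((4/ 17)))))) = -13007692800/ 16569613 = -785.03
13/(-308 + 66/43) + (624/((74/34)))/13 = 10732565/487586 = 22.01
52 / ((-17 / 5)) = -260 / 17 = -15.29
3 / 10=0.30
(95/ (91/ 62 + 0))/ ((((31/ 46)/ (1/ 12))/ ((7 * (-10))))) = -560.26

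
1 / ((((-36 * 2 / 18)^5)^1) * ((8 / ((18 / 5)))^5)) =-59049 / 3276800000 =-0.00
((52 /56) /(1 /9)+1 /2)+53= 433 /7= 61.86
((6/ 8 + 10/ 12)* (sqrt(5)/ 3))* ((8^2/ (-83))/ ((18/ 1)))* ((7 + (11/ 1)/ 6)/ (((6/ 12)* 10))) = -4028* sqrt(5)/ 100845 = -0.09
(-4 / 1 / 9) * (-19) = 76 / 9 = 8.44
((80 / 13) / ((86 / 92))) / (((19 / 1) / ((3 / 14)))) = 5520 / 74347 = 0.07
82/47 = 1.74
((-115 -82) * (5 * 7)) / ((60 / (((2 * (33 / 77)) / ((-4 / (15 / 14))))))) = 2955 / 112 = 26.38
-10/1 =-10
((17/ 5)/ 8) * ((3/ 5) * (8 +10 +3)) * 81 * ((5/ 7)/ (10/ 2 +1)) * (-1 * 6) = -12393/ 40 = -309.82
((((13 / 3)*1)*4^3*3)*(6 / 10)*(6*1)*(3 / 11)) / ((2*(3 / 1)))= 7488 / 55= 136.15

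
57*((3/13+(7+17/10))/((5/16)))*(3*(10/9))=352944/65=5429.91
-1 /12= -0.08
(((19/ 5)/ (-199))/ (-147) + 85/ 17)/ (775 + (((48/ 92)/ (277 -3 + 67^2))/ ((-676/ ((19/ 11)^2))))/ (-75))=2047916326064180/ 317418783925974927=0.01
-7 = -7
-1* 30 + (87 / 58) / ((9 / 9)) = -28.50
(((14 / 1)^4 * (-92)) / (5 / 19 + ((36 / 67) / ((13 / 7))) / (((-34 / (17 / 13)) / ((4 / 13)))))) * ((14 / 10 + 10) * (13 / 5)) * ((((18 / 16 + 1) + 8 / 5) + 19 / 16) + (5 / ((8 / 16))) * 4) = -1644802938356217276 / 90802375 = -18114096006.37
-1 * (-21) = 21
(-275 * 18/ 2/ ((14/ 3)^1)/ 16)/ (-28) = 7425/ 6272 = 1.18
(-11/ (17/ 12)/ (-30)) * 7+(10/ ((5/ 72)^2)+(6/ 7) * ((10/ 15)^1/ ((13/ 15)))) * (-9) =-18666.52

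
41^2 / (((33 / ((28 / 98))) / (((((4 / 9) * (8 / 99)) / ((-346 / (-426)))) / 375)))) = 7638464 / 4450879125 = 0.00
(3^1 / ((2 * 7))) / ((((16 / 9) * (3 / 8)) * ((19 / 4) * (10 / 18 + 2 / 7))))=81 / 1007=0.08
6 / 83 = 0.07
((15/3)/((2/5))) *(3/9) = 4.17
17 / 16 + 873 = 13985 / 16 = 874.06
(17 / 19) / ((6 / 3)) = 17 / 38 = 0.45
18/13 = 1.38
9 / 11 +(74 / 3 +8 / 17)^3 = 23178169307 / 1459161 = 15884.59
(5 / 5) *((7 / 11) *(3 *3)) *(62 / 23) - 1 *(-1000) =256906 / 253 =1015.44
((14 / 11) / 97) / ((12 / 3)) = 7 / 2134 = 0.00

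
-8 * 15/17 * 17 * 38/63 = -1520/21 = -72.38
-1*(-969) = 969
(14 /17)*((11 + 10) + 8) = 23.88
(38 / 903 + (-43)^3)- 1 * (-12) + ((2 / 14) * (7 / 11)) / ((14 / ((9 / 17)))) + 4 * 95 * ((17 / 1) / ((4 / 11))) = -20847563687 / 337722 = -61729.95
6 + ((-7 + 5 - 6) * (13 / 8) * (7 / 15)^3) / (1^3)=4.68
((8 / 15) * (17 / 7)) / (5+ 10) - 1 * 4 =-6164 / 1575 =-3.91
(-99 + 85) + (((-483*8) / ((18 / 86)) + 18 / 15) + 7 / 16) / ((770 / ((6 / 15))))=-990757 / 42000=-23.59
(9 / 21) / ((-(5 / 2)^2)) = -12 / 175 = -0.07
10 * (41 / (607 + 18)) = 0.66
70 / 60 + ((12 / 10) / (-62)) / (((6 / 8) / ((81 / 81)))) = 1061 / 930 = 1.14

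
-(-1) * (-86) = -86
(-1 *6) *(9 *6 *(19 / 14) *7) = -3078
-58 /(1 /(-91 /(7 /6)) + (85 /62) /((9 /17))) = -105183 /4673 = -22.51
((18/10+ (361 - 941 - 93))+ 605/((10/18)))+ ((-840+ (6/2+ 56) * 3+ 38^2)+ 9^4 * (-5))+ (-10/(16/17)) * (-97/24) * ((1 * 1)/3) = -90984631/2880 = -31591.89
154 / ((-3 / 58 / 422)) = -3769304 / 3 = -1256434.67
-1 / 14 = -0.07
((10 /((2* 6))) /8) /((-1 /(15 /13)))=-25 /208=-0.12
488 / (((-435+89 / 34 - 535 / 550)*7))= -456280 / 2836309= -0.16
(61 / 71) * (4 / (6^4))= 61 / 23004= 0.00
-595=-595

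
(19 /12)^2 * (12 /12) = 2.51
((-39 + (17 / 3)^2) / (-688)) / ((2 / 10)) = 155 / 3096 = 0.05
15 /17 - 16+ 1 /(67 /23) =-16828 /1139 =-14.77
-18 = -18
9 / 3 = 3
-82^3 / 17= -551368 / 17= -32433.41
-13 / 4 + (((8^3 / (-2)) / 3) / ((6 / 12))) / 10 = -1219 / 60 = -20.32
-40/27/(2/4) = -80/27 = -2.96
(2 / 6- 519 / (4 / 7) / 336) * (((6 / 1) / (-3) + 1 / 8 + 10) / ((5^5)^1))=-1183 / 192000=-0.01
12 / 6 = 2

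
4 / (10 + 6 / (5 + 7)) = 8 / 21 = 0.38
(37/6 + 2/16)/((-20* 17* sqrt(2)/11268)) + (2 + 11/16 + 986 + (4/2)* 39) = 17067/16 - 141789* sqrt(2)/1360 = 919.25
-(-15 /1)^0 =-1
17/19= 0.89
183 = 183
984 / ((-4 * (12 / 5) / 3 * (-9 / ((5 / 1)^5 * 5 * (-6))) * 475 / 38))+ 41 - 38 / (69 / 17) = -17679067 / 69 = -256218.36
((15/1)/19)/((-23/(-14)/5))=1050/437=2.40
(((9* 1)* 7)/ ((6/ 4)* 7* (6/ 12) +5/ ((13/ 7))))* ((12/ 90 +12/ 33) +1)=38532/ 3245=11.87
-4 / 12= -1 / 3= -0.33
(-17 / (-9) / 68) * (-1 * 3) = -1 / 12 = -0.08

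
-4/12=-0.33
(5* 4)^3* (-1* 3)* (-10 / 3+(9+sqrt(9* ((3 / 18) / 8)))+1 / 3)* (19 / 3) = -977817.93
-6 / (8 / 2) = -1.50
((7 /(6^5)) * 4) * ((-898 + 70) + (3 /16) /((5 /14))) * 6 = -77231 /4320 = -17.88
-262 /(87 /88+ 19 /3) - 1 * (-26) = -18910 /1933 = -9.78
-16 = -16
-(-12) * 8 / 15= 32 / 5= 6.40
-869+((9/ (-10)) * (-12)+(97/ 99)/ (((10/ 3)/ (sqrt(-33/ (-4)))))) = -4291/ 5+97 * sqrt(33)/ 660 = -857.36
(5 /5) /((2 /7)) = 3.50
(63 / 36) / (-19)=-7 / 76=-0.09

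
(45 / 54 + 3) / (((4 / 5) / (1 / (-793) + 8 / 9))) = 728525 / 171288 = 4.25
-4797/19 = -252.47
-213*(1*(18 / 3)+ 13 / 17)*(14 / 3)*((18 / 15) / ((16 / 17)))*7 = -240051 / 4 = -60012.75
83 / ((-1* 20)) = -83 / 20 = -4.15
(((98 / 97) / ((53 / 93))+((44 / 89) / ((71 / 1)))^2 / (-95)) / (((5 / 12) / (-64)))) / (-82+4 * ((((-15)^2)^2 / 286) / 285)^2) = 3.38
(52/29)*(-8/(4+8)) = -104/87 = -1.20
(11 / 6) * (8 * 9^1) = 132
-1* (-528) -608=-80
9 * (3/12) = 9/4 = 2.25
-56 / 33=-1.70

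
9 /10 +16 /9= 241 /90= 2.68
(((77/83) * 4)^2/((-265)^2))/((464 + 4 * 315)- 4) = 0.00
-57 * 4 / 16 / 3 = -4.75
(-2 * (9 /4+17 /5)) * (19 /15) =-2147 /150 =-14.31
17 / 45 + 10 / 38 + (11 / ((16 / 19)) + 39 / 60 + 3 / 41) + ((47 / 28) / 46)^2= 167809274495 / 11630856384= 14.43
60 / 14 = 30 / 7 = 4.29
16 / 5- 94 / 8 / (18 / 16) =-326 / 45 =-7.24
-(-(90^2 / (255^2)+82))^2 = -563302756 / 83521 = -6744.44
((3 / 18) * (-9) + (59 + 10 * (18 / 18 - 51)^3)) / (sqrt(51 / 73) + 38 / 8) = -6934680990 / 25537 + 19999080 * sqrt(3723) / 25537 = -223769.80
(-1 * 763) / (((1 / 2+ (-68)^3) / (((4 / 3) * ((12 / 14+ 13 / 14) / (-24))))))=-2725 / 11319534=-0.00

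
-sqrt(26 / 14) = -sqrt(91) / 7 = -1.36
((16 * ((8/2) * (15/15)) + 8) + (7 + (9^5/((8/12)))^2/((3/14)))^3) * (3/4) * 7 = 8244274857251192348853347893182471/32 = 257633589289099760901667100000000.00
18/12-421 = -839/2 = -419.50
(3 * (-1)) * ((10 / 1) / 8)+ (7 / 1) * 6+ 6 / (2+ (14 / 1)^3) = 210081 / 5492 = 38.25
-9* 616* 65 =-360360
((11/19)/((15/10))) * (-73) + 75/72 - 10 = -16933/456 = -37.13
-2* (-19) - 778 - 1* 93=-833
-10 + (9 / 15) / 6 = -99 / 10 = -9.90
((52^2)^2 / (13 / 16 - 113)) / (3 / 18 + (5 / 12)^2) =-16845963264 / 87955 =-191529.34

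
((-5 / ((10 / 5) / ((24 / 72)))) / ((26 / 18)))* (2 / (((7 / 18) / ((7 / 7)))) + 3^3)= -3375 / 182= -18.54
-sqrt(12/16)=-sqrt(3)/2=-0.87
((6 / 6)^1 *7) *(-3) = -21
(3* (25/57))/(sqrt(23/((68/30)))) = 5* sqrt(11730)/1311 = 0.41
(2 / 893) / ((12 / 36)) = 6 / 893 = 0.01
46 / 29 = 1.59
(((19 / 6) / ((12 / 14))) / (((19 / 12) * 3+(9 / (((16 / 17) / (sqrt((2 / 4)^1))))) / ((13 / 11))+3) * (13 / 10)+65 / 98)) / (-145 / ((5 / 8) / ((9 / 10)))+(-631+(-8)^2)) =-219461278400 / 257448816463689+11943054200 * sqrt(2) / 28605424051521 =-0.00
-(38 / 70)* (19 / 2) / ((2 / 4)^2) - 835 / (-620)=-83683 / 4340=-19.28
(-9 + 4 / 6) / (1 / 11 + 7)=-275 / 234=-1.18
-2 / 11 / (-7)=2 / 77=0.03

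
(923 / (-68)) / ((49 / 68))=-923 / 49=-18.84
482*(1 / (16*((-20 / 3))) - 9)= -694803 / 160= -4342.52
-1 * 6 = -6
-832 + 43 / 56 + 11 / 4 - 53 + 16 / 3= -147193 / 168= -876.15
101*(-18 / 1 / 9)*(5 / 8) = -126.25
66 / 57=22 / 19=1.16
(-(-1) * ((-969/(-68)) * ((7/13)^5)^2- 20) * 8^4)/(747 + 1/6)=-109.48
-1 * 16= -16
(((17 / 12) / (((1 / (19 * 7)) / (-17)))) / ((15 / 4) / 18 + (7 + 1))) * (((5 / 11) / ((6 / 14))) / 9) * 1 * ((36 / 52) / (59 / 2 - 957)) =153748 / 4479189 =0.03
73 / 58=1.26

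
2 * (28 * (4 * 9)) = 2016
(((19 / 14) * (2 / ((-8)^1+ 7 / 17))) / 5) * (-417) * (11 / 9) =493867 / 13545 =36.46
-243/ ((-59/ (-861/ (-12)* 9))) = 627669/ 236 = 2659.61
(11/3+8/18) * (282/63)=3478/189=18.40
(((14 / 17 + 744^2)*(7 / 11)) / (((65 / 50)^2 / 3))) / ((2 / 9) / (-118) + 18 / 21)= 6677510956200 / 9133267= 731119.65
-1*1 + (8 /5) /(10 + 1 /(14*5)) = -589 /701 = -0.84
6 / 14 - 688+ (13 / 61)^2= -17907990 / 26047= -687.53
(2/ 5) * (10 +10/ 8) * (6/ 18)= 3/ 2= 1.50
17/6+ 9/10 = 56/15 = 3.73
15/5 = 3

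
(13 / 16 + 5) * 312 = 3627 / 2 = 1813.50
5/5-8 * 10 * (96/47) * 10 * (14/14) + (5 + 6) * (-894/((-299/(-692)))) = -342790163/14053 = -24392.67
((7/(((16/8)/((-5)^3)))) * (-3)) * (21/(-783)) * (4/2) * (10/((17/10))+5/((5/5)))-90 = -1266235/1479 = -856.14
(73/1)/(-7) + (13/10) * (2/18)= -6479/630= -10.28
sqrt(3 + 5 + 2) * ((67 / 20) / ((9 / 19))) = 1273 * sqrt(10) / 180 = 22.36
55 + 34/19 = 1079/19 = 56.79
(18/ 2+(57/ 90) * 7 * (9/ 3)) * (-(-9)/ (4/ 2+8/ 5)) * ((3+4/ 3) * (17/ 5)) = 49283/ 60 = 821.38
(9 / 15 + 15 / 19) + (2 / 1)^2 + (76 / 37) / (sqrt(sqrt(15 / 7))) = 76 * 15^(3 / 4) * 7^(1 / 4) / 555 + 512 / 95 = 7.09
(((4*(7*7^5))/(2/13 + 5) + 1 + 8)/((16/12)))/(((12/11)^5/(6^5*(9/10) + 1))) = 34484873041894297/111144960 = 310269336.93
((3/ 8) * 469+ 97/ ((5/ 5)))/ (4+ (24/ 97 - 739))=-211751/ 570168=-0.37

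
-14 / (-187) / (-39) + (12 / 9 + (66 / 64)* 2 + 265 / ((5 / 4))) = 25133885 / 116688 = 215.39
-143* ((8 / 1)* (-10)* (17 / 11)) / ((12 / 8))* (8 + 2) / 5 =70720 / 3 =23573.33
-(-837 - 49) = 886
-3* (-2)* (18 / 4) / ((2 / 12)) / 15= 54 / 5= 10.80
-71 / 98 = -0.72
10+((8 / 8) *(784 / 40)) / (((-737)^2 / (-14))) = 27157078 / 2715845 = 10.00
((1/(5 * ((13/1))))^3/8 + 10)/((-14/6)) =-65910003/15379000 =-4.29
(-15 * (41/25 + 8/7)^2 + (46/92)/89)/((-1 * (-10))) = -126642121/10902500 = -11.62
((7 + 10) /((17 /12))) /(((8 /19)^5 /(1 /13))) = 7428297 /106496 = 69.75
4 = 4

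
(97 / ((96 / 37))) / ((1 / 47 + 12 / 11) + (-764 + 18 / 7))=-12988591 / 264152160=-0.05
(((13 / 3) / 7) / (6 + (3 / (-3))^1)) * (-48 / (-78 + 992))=-0.01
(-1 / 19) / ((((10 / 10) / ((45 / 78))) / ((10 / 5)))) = -15 / 247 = -0.06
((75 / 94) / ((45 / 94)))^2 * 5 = 125 / 9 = 13.89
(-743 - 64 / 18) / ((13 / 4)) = -26876 / 117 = -229.71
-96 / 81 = -32 / 27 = -1.19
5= 5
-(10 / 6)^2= -25 / 9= -2.78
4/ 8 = 1/ 2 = 0.50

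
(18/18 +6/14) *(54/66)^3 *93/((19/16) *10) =1084752/177023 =6.13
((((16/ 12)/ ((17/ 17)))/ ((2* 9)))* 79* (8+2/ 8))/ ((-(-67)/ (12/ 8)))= 1.08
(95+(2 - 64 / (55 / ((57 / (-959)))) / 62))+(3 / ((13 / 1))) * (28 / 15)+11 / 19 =39583484326 / 403868465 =98.01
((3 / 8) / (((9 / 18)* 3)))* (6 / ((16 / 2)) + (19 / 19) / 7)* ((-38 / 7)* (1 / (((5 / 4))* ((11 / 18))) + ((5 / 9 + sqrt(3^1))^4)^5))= -61156584160198669094392713655 / 6552981682431684623739-356652989875173970890560000* sqrt(3) / 66191734165976612361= -18665236.51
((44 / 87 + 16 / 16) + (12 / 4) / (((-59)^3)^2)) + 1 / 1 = 9195356333999 / 3669706426767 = 2.51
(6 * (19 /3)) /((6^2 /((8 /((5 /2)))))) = 152 /45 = 3.38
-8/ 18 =-4/ 9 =-0.44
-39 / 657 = -13 / 219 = -0.06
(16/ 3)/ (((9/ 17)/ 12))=1088/ 9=120.89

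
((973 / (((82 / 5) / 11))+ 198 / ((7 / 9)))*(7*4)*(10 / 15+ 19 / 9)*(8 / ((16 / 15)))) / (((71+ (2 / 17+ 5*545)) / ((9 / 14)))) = 3319647375 / 27284516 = 121.67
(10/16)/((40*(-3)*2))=-1/384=-0.00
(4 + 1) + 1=6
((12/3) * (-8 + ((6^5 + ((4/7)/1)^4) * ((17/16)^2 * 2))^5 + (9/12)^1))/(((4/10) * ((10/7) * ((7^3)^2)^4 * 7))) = 136304802065861677305277317458354799475275/15653581447109198022415550227739470234624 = 8.71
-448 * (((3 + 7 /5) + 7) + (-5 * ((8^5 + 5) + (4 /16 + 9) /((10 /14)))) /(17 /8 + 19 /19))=587396544 /25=23495861.76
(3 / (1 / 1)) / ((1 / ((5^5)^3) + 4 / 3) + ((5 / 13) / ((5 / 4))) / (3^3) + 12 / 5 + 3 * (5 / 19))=0.66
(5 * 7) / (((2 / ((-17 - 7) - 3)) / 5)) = -4725 / 2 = -2362.50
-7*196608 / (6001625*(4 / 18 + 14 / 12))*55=-38928384 / 4286875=-9.08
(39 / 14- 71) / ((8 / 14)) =-955 / 8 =-119.38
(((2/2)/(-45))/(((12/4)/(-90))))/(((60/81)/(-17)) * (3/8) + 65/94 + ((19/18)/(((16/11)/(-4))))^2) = 2761344/37697599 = 0.07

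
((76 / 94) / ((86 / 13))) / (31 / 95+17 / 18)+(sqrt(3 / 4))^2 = 14864379 / 17566532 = 0.85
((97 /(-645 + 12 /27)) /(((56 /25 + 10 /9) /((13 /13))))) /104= -196425 /454891216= -0.00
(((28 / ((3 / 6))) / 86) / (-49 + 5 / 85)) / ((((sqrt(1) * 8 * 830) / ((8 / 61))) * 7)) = -17 / 452834720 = -0.00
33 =33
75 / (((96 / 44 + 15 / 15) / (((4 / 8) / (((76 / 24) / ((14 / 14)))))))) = 495 / 133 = 3.72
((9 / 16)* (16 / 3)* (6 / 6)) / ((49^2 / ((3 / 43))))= 9 / 103243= 0.00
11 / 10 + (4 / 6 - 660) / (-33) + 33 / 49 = 1055251 / 48510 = 21.75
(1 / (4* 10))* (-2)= -1 / 20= -0.05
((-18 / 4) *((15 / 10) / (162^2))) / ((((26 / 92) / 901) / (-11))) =227953 / 25272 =9.02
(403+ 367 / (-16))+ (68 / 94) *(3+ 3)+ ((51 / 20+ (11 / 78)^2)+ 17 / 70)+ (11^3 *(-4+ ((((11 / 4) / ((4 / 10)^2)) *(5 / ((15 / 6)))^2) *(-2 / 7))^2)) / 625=42047878677083 / 35028630000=1200.39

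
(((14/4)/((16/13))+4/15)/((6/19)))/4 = 28367/11520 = 2.46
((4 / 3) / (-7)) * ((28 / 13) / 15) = -16 / 585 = -0.03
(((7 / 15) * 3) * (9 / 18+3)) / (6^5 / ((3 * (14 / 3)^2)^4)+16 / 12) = 3389702988 / 922663405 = 3.67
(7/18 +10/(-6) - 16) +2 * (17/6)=-209/18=-11.61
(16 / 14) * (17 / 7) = 136 / 49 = 2.78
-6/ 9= -2/ 3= -0.67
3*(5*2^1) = 30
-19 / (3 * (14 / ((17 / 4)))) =-323 / 168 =-1.92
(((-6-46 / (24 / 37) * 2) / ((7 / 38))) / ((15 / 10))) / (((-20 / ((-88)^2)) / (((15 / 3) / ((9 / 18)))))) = 130509632 / 63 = 2071581.46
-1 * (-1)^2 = -1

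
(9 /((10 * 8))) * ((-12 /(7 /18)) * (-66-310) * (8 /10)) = 182736 /175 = 1044.21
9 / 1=9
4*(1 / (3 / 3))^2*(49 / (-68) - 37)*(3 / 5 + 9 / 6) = -10773 / 34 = -316.85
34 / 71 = 0.48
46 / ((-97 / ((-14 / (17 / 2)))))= 1288 / 1649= 0.78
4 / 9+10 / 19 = 166 / 171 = 0.97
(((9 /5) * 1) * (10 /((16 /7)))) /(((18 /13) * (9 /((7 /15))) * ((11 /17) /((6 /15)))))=10829 /59400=0.18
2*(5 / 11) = 0.91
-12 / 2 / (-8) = 3 / 4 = 0.75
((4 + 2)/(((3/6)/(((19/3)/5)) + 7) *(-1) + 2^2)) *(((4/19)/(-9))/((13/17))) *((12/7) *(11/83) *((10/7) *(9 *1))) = 359040/2273453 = 0.16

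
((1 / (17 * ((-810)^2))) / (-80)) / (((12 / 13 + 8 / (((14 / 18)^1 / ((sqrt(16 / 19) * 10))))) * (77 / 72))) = -0.00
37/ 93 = 0.40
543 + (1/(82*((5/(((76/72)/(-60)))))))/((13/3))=543.00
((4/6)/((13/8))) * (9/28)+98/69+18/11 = 220228/69069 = 3.19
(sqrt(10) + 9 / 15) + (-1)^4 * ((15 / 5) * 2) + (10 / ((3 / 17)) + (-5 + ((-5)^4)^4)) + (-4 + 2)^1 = 152587890684.43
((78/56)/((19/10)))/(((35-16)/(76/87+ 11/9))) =35555/439698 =0.08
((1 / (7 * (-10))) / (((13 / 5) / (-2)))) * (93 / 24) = 31 / 728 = 0.04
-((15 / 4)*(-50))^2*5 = -703125 / 4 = -175781.25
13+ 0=13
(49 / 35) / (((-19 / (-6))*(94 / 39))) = 819 / 4465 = 0.18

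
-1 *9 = -9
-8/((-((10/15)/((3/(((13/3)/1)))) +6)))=54/47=1.15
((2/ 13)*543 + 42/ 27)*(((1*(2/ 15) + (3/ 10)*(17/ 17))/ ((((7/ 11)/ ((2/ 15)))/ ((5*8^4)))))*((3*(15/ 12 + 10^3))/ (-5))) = -9980850176/ 105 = -95055715.96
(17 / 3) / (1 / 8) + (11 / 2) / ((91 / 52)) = 1018 / 21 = 48.48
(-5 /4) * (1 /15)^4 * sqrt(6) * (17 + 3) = -sqrt(6) /2025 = -0.00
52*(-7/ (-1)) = 364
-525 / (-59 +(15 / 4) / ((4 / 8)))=1050 / 103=10.19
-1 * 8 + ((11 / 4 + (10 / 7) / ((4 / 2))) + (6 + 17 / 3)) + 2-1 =683 / 84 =8.13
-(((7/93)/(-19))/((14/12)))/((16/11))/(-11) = -1/4712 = -0.00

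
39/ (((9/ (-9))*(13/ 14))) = -42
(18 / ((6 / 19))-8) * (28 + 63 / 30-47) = -8281 / 10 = -828.10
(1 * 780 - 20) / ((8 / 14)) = 1330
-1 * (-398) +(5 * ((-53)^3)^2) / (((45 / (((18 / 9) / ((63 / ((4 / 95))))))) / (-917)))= -23228247400582 / 7695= -3018615646.60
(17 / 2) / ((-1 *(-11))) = 17 / 22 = 0.77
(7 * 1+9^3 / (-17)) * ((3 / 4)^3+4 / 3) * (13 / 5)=-267241 / 1632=-163.75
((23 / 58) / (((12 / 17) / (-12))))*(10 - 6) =-782 / 29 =-26.97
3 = 3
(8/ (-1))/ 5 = -8/ 5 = -1.60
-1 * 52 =-52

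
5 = 5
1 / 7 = 0.14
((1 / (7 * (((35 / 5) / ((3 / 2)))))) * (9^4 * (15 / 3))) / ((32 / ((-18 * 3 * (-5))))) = 13286025 / 1568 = 8473.23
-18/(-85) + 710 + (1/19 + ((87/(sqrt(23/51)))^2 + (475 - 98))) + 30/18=1991607088/111435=17872.37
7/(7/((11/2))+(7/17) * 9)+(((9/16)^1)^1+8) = 21213/2128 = 9.97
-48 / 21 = -16 / 7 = -2.29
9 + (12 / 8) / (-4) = 69 / 8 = 8.62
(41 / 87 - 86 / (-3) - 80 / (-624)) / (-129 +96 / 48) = -33100 / 143637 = -0.23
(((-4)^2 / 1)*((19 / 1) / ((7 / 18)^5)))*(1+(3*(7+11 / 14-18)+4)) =-103109946624 / 117649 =-876420.09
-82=-82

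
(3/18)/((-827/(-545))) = 545/4962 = 0.11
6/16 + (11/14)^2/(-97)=0.37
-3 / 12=-1 / 4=-0.25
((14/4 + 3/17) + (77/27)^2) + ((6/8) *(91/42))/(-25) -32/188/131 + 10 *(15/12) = 369969638287/15260740200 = 24.24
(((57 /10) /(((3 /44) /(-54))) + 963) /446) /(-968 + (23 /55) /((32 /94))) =1562616 /189719257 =0.01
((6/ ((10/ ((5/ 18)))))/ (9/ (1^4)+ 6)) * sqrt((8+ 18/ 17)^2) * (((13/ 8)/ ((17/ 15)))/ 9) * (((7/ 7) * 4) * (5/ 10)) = 1001/ 31212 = 0.03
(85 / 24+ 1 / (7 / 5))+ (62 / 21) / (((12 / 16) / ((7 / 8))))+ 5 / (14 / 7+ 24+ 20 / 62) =7.89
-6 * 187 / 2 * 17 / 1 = -9537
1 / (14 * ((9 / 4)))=2 / 63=0.03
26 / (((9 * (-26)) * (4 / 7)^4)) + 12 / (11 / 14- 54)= -2175817 / 1716480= -1.27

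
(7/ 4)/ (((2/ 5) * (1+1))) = 35/ 16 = 2.19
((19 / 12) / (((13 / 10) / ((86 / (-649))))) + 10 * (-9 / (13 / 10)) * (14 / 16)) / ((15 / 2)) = -47303 / 5841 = -8.10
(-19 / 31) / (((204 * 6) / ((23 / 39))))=-437 / 1479816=-0.00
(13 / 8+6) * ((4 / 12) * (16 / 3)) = 122 / 9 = 13.56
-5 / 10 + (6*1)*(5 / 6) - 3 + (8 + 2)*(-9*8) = -1437 / 2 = -718.50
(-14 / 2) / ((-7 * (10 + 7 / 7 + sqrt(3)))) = 11 / 118 - sqrt(3) / 118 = 0.08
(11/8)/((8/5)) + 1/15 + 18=18169/960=18.93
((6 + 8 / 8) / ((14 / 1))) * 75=75 / 2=37.50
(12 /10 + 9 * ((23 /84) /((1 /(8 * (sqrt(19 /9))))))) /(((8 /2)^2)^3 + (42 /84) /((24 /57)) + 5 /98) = 1568 /5353725 + 5152 * sqrt(19) /3212235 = 0.01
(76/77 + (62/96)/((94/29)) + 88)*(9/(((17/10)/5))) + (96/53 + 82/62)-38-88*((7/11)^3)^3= 73259222454964427741/31516925613030704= 2324.44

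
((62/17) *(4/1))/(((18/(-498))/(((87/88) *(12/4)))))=-223851/187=-1197.06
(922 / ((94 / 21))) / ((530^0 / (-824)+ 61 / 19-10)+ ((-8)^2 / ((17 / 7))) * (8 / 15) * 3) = 4294362520 / 737497821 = 5.82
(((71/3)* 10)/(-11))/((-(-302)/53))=-18815/4983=-3.78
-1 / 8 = -0.12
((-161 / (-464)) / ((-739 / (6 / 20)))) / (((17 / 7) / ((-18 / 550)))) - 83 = -1330522173571 / 16030388000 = -83.00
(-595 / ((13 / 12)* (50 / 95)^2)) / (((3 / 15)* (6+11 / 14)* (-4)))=47481 / 130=365.24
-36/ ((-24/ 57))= 171/ 2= 85.50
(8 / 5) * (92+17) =872 / 5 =174.40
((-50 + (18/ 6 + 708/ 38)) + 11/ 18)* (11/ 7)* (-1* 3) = 104423/ 798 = 130.86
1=1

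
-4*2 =-8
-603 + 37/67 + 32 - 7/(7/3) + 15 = -37416/67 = -558.45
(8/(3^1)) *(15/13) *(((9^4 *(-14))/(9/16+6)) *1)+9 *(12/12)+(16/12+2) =-1679135/39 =-43054.74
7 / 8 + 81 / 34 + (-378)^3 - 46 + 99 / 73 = -536213199941 / 9928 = -54010193.39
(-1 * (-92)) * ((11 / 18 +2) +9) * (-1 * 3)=-9614 / 3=-3204.67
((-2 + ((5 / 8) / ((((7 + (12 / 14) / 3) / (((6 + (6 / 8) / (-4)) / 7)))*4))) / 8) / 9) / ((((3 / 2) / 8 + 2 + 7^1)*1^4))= -139109 / 5757696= -0.02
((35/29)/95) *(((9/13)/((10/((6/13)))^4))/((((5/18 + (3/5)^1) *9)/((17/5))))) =173502/10101258123125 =0.00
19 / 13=1.46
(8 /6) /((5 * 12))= 1 /45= 0.02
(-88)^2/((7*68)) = 1936/119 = 16.27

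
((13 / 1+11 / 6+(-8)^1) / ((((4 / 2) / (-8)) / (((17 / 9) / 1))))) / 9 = -1394 / 243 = -5.74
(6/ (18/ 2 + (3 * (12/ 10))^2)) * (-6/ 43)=-100/ 2623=-0.04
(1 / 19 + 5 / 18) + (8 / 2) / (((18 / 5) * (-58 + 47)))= 863 / 3762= 0.23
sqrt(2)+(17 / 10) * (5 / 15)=17 / 30+sqrt(2)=1.98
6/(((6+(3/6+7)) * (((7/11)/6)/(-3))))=-88/7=-12.57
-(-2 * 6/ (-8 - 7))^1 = -4/ 5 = -0.80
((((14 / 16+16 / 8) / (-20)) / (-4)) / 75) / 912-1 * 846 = -37034495977 / 43776000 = -846.00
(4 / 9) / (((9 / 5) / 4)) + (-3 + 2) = -0.01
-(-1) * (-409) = -409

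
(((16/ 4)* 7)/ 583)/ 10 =0.00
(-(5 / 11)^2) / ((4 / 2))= -25 / 242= -0.10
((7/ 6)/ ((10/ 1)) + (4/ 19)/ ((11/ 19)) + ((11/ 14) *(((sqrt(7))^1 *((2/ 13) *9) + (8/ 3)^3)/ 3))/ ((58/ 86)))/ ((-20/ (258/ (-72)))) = 20339 *sqrt(7)/ 211120 + 1220203991/ 868190400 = 1.66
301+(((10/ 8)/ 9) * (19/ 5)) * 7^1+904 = 43513/ 36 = 1208.69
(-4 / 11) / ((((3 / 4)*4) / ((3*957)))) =-348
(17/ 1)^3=4913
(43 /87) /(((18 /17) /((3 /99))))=731 /51678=0.01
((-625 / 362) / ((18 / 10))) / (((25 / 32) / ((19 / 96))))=-2375 / 9774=-0.24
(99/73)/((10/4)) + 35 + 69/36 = 164071/4380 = 37.46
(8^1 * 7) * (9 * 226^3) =5817760704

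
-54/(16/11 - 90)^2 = -0.01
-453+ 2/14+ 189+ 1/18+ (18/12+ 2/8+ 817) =139847/252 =554.95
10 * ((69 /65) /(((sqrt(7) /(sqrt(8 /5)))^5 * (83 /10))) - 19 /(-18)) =10.59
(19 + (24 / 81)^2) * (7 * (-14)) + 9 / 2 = -2720779 / 1458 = -1866.10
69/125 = 0.55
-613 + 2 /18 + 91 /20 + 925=316.66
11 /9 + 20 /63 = 1.54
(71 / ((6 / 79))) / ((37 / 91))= 510419 / 222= 2299.18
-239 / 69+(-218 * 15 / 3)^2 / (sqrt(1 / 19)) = -239 / 69+1188100 * sqrt(19) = 5178804.37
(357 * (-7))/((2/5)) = -12495/2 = -6247.50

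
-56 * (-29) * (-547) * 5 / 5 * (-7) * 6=37309776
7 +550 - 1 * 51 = 506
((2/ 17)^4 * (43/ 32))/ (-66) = -43/ 11024772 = -0.00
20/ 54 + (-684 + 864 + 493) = 18181/ 27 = 673.37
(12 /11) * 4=48 /11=4.36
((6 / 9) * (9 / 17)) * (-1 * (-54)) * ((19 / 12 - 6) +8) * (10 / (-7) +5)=243.91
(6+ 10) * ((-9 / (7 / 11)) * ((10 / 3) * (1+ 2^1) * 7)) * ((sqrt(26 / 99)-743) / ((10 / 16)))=18830592-768 * sqrt(286)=18817603.94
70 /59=1.19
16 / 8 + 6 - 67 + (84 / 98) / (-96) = -6609 / 112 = -59.01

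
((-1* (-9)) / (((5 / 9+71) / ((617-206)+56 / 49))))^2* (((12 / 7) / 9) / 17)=18202893075 / 604581404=30.11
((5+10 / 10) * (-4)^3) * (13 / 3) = -1664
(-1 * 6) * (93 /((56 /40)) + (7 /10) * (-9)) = -12627 /35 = -360.77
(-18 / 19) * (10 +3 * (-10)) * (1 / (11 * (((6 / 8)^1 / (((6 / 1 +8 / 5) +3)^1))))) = 24.34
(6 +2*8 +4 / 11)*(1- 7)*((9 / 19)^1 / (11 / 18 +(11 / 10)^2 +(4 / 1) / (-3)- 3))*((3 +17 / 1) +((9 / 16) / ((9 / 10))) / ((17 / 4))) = 4094793000 / 8033333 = 509.73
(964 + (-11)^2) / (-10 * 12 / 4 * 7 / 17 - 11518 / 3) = -55335 / 196436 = -0.28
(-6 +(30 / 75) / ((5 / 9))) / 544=-33 / 3400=-0.01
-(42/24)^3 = -343/64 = -5.36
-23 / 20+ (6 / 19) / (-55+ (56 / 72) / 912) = -10434799 / 9028660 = -1.16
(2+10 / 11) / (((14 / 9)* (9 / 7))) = 16 / 11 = 1.45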